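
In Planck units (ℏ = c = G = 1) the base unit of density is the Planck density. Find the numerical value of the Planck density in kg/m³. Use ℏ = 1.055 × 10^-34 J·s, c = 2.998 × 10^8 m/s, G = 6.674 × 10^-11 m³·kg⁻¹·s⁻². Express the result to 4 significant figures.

5.154 × 10^96 kg/m³

ρ_P = c⁵/(ℏG²)
  = 2.422 × 10^42 / 4.699 × 10^-55
  = 5.154 × 10^96 kg/m³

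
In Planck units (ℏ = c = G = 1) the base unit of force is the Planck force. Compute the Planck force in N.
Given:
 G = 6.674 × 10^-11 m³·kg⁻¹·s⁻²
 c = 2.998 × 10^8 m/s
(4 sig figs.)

F_P = c⁴/G
  = 8.078 × 10^33 / 6.674 × 10^-11
  = 1.210 × 10^44 N

1.210 × 10^44 N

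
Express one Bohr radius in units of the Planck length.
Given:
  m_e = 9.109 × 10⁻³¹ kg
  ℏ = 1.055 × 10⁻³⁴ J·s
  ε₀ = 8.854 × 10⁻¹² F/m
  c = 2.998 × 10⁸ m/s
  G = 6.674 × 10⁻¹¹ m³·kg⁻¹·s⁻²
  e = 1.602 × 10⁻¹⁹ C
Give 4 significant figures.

3.277 × 10²⁴

Bohr radius: a₀ = 4πε₀ℏ²/(m_e e²) = 5.297 × 10⁻¹¹ m
Planck length: ℓ_P = √(ℏG/c³) = 1.616 × 10⁻³⁵ m
ratio = 5.297 × 10⁻¹¹ / 1.616 × 10⁻³⁵ = 3.277 × 10²⁴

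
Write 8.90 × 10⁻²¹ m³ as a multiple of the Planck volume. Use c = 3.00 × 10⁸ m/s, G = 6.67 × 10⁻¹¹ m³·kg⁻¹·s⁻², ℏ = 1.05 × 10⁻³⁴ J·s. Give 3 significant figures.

Planck volume: V_P = (ℏG/c³)^(3/2) = 4.18 × 10⁻¹⁰⁵ m³.
8.90 × 10⁻²¹ / 4.18 × 10⁻¹⁰⁵ = 2.13 × 10⁸⁴

2.13 × 10⁸⁴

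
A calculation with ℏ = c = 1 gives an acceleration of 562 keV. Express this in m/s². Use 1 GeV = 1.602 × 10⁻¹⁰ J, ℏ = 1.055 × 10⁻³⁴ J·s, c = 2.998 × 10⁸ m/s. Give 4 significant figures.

Acceleration is [L]/[T]² = c·[E]/ℏ.
1 GeV → c/ℏ × (1 GeV in J) = 4.552 × 10³² m/s².
Convert the energy scale: 562 keV = 5.62 × 10⁻⁴ GeV.
Result: 5.62 × 10⁻⁴ × 4.552 × 10³² = 2.558 × 10²⁹ m/s².

2.558 × 10²⁹ m/s²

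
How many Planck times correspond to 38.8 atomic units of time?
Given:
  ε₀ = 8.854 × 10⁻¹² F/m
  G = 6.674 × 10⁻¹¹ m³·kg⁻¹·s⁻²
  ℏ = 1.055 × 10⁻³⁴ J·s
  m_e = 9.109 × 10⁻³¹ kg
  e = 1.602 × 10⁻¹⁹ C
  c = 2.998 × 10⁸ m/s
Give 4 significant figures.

atomic unit of time: τ_au = (4πε₀)²ℏ³/(m_e e⁴) = 2.423 × 10⁻¹⁷ s
Planck time: t_P = √(ℏG/c⁵) = 5.392 × 10⁻⁴⁴ s
38.8 × 2.423 × 10⁻¹⁷ / 5.392 × 10⁻⁴⁴ = 1.744 × 10²⁸

1.744 × 10²⁸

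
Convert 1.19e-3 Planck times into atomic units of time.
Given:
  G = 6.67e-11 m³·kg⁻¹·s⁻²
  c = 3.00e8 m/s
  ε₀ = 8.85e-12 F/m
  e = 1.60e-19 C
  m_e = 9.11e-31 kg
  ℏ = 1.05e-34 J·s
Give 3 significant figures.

2.66e-30

Planck time: t_P = √(ℏG/c⁵) = 5.37e-44 s
atomic unit of time: τ_au = (4πε₀)²ℏ³/(m_e e⁴) = 2.40e-17 s
1.19e-3 × 5.37e-44 / 2.40e-17 = 2.66e-30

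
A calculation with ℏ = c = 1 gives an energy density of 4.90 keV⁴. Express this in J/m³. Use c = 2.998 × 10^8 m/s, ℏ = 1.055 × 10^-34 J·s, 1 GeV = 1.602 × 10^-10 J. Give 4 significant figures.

[E]/[L]³ = [E]⁴/(ℏc)³; restore (ℏc)⁻³.
1 GeV⁴ → 1/(ℏc)³ × (1 GeV in J)⁴ = 2.082 × 10^37 J/m³.
Convert the energy scale: 4.90 keV⁴ = 4.90 × 10^-24 GeV⁴.
Result: 4.90 × 10^-24 × 2.082 × 10^37 = 1.020 × 10^14 J/m³.

1.020 × 10^14 J/m³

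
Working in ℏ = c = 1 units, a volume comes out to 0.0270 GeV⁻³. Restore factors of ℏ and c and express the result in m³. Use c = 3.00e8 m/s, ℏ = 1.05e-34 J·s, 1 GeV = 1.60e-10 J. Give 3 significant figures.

Volume is [L]³ = [E]⁻³·(ℏc)³.
1 GeV⁻³ → (ℏc)³ × (1 GeV in J)⁻³ = 7.63e-48 m³.
Result: 0.0270 × 7.63e-48 = 2.06e-49 m³.

2.06e-49 m³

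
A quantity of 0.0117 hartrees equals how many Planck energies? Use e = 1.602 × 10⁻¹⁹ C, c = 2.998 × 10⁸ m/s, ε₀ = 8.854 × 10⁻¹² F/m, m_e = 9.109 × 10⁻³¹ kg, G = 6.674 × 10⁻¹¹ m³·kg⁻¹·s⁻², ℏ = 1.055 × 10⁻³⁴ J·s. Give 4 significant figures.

2.604 × 10⁻²⁹

hartree: E_h = m_e e⁴/(4πε₀ℏ)² = 4.354 × 10⁻¹⁸ J
Planck energy: E_P = √(ℏc⁵/G) = 1.957 × 10⁹ J
0.0117 × 4.354 × 10⁻¹⁸ / 1.957 × 10⁹ = 2.604 × 10⁻²⁹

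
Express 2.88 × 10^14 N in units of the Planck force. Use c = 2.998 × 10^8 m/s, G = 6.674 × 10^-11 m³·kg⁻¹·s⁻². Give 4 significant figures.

2.379 × 10^-30

Planck force: F_P = c⁴/G = 1.210 × 10^44 N.
2.88 × 10^14 / 1.210 × 10^44 = 2.379 × 10^-30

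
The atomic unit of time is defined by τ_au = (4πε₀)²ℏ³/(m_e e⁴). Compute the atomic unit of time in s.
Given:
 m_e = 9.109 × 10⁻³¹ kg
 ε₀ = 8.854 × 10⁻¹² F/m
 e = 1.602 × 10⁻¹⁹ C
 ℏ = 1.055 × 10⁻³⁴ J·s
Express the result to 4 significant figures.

2.423 × 10⁻¹⁷ s

τ_au = (4πε₀)²ℏ³/(m_e e⁴)
E_h = 4.354 × 10⁻¹⁸ J
ℏ/E_h = 2.423 × 10⁻¹⁷ s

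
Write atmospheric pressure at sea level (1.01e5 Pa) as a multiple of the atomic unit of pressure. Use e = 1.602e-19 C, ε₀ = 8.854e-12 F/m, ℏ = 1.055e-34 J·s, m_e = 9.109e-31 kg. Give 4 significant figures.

3.448e-9

atomic unit of pressure: P_au = E_h/a₀³ = m_e⁴e¹⁰/((4πε₀)⁵ℏ⁸) = 2.929e13 Pa.
1.01e5 / 2.929e13 = 3.448e-9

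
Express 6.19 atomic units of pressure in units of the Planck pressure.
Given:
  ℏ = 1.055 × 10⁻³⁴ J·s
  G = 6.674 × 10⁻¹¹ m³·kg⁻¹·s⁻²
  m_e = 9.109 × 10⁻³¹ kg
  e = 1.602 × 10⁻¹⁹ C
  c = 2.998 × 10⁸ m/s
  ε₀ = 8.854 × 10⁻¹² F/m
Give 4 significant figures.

3.914 × 10⁻¹⁰⁰

atomic unit of pressure: P_au = E_h/a₀³ = m_e⁴e¹⁰/((4πε₀)⁵ℏ⁸) = 2.929 × 10¹³ Pa
Planck pressure: p_P = c⁷/(ℏG²) = 4.632 × 10¹¹³ Pa
6.19 × 2.929 × 10¹³ / 4.632 × 10¹¹³ = 3.914 × 10⁻¹⁰⁰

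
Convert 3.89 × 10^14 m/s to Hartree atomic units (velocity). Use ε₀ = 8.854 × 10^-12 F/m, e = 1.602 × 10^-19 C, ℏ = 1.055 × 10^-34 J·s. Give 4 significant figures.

atomic unit of velocity: v_au = e²/(4πε₀ℏ) = 2.186 × 10^6 m/s.
3.89 × 10^14 / 2.186 × 10^6 = 1.779 × 10^8

1.779 × 10^8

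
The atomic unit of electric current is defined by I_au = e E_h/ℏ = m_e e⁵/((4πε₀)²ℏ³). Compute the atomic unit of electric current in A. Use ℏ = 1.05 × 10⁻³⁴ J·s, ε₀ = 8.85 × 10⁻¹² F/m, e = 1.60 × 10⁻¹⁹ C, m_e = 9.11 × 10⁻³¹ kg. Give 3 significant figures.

6.67 × 10⁻³ A

I_au = e E_h/ℏ = m_e e⁵/((4πε₀)²ℏ³)
E_h = 4.38 × 10⁻¹⁸ J
e·E_h/ℏ = 6.67 × 10⁻³ A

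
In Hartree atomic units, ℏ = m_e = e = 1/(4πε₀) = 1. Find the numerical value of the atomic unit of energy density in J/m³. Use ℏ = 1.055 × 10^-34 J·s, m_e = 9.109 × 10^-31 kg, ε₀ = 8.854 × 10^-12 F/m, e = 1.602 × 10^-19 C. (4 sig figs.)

From ℏ = m_e = e = 1/(4πε₀) = 1 the energy density scale is u_au = E_h/a₀³ = m_e⁴e¹⁰/((4πε₀)⁵ℏ⁸).
E_h = 4.354 × 10^-18 J
a₀ = 5.297 × 10^-11 m
E_h/a₀³ = 2.929 × 10^13 J/m³

2.929 × 10^13 J/m³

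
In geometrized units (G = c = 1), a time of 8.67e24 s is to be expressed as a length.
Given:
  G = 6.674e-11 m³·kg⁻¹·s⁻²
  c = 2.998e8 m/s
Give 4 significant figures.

Time → length via c.
8.67e24 s × (c) = 2.599e33 m

2.599e33 m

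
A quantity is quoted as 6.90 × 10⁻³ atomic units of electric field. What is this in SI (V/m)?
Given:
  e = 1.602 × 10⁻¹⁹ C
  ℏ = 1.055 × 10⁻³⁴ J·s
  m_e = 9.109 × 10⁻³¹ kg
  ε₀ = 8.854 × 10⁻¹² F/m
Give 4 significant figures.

One atomic unit of electric field: E_au = E_h/(e a₀) = m_e²e⁵/((4πε₀)³ℏ⁴) = 5.131 × 10¹¹ V/m.
6.90 × 10⁻³ × 5.131 × 10¹¹ V/m = 3.540 × 10⁹ V/m

3.540 × 10⁹ V/m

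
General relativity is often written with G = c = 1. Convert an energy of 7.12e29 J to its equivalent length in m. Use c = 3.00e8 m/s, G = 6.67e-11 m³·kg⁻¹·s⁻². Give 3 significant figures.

Energy → length via G/c⁴.
7.12e29 J × (G/c⁴) = 5.86e-15 m

5.86e-15 m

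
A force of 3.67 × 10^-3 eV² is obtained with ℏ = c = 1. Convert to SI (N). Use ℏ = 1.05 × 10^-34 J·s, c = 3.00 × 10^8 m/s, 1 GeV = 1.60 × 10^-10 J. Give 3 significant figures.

2.98 × 10^-15 N

Force is [E]/[L] = [E]²/(ℏc); restore (ℏc)⁻¹.
1 GeV² → 1/(ℏc) × (1 GeV in J)² = 8.13 × 10^5 N.
Convert the energy scale: 3.67 × 10^-3 eV² = 3.67 × 10^-21 GeV².
Result: 3.67 × 10^-21 × 8.13 × 10^5 = 2.98 × 10^-15 N.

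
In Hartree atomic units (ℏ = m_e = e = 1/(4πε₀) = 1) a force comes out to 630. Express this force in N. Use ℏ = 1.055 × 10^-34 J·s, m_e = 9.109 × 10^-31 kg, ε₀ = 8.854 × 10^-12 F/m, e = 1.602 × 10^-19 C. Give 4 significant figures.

5.178 × 10^-5 N

One atomic unit of force: F_au = E_h/a₀ = m_e²e⁶/((4πε₀)³ℏ⁴) = 8.220 × 10^-8 N.
630 × 8.220 × 10^-8 N = 5.178 × 10^-5 N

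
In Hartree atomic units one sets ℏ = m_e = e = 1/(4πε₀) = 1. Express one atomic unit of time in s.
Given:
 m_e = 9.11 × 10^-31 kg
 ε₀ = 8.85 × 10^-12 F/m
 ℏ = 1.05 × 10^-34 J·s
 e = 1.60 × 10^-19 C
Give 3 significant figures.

2.40 × 10^-17 s

τ_au = (4πε₀)²ℏ³/(m_e e⁴)
E_h = 4.38 × 10^-18 J
ℏ/E_h = 2.40 × 10^-17 s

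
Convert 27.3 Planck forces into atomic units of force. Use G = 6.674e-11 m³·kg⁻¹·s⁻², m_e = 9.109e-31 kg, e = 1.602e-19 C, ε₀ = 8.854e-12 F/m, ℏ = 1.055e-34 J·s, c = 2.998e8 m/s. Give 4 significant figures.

Planck force: F_P = c⁴/G = 1.210e44 N
atomic unit of force: F_au = E_h/a₀ = m_e²e⁶/((4πε₀)³ℏ⁴) = 8.220e-8 N
27.3 × 1.210e44 / 8.220e-8 = 4.020e52

4.020e52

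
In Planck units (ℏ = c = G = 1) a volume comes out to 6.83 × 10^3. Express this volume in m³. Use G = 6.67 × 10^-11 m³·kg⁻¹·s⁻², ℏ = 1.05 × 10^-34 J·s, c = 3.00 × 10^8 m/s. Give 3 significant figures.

2.85 × 10^-101 m³

One Planck volume: V_P = (ℏG/c³)^(3/2) = 4.18 × 10^-105 m³.
6.83 × 10^3 × 4.18 × 10^-105 m³ = 2.85 × 10^-101 m³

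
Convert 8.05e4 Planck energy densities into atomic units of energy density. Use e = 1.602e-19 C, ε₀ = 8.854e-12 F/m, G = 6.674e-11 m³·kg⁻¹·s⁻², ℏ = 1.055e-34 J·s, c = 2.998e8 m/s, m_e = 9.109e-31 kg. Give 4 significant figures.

Planck energy density: u_P = c⁷/(ℏG²) = 4.632e113 J/m³
atomic unit of energy density: u_au = E_h/a₀³ = m_e⁴e¹⁰/((4πε₀)⁵ℏ⁸) = 2.929e13 J/m³
8.05e4 × 4.632e113 / 2.929e13 = 1.273e105

1.273e105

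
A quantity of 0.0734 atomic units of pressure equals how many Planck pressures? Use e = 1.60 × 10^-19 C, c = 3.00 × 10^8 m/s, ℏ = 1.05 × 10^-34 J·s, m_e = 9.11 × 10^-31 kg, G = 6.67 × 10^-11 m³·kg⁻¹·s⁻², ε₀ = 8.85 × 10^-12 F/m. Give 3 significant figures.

atomic unit of pressure: P_au = E_h/a₀³ = m_e⁴e¹⁰/((4πε₀)⁵ℏ⁸) = 3.01 × 10^13 Pa
Planck pressure: p_P = c⁷/(ℏG²) = 4.68 × 10^113 Pa
0.0734 × 3.01 × 10^13 / 4.68 × 10^113 = 4.72 × 10^-102

4.72 × 10^-102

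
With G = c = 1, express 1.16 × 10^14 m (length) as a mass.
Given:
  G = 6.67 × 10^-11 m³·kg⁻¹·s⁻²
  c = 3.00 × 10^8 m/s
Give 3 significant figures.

1.57 × 10^41 kg

Length → mass via c²/G.
1.16 × 10^14 m × (c²/G) = 1.57 × 10^41 kg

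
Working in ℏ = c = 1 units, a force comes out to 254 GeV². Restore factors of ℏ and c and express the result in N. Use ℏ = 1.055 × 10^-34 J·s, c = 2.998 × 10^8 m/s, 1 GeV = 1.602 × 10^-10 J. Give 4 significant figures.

Force is [E]/[L] = [E]²/(ℏc); restore (ℏc)⁻¹.
1 GeV² → 1/(ℏc) × (1 GeV in J)² = 8.114 × 10^5 N.
Result: 254 × 8.114 × 10^5 = 2.061 × 10^8 N.

2.061 × 10^8 N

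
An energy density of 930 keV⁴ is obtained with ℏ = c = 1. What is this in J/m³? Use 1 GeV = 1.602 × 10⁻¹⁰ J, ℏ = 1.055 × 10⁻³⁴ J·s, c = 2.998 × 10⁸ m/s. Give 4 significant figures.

[E]/[L]³ = [E]⁴/(ℏc)³; restore (ℏc)⁻³.
1 GeV⁴ → 1/(ℏc)³ × (1 GeV in J)⁴ = 2.082 × 10³⁷ J/m³.
Convert the energy scale: 930 keV⁴ = 9.30 × 10⁻²² GeV⁴.
Result: 9.30 × 10⁻²² × 2.082 × 10³⁷ = 1.936 × 10¹⁶ J/m³.

1.936 × 10¹⁶ J/m³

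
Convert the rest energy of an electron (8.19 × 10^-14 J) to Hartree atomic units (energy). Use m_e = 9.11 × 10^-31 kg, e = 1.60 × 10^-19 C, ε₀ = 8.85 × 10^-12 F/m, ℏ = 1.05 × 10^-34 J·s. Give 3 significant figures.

1.87 × 10^4

hartree: E_h = m_e e⁴/(4πε₀ℏ)² = 4.38 × 10^-18 J.
8.19 × 10^-14 / 4.38 × 10^-18 = 1.87 × 10^4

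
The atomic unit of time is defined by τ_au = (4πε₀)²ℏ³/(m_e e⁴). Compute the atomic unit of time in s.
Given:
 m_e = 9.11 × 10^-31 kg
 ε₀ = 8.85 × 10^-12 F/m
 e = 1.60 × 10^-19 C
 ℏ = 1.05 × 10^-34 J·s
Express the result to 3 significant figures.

2.40 × 10^-17 s

τ_au = (4πε₀)²ℏ³/(m_e e⁴)
E_h = 4.38 × 10^-18 J
ℏ/E_h = 2.40 × 10^-17 s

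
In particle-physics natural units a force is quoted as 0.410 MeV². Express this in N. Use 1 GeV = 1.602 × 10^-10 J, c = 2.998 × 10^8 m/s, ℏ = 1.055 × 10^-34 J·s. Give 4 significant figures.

0.3327 N

Force is [E]/[L] = [E]²/(ℏc); restore (ℏc)⁻¹.
1 GeV² → 1/(ℏc) × (1 GeV in J)² = 8.114 × 10^5 N.
Convert the energy scale: 0.410 MeV² = 4.10 × 10^-7 GeV².
Result: 4.10 × 10^-7 × 8.114 × 10^5 = 0.3327 N.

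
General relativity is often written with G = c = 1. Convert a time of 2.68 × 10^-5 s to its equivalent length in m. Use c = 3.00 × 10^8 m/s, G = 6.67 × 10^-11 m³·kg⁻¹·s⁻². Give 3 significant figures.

8.04 × 10^3 m

Time → length via c.
2.68 × 10^-5 s × (c) = 8.04 × 10^3 m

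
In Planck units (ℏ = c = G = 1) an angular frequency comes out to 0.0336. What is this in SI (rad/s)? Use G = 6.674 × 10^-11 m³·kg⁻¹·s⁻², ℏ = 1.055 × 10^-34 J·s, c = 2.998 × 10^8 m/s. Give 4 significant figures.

6.232 × 10^41 rad/s

One Planck angular frequency: ω_P = √(c⁵/(ℏG)) = 1.855 × 10^43 rad/s.
0.0336 × 1.855 × 10^43 rad/s = 6.232 × 10^41 rad/s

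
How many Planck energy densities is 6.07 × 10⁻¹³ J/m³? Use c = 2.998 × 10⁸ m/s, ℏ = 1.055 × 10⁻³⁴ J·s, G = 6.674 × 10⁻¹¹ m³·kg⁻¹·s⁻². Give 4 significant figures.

1.310 × 10⁻¹²⁶

Planck energy density: u_P = c⁷/(ℏG²) = 4.632 × 10¹¹³ J/m³.
6.07 × 10⁻¹³ / 4.632 × 10¹¹³ = 1.310 × 10⁻¹²⁶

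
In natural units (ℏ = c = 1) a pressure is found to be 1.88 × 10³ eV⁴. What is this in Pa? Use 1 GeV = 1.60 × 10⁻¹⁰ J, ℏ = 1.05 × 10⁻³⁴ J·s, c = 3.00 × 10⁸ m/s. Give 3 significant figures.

Pressure is [E]/[L]³ = [E]⁴/(ℏc)³.
1 GeV⁴ → 1/(ℏc)³ × (1 GeV in J)⁴ = 2.10 × 10³⁷ Pa.
Convert the energy scale: 1.88 × 10³ eV⁴ = 1.88 × 10⁻³³ GeV⁴.
Result: 1.88 × 10⁻³³ × 2.10 × 10³⁷ = 3.94 × 10⁴ Pa.

3.94 × 10⁴ Pa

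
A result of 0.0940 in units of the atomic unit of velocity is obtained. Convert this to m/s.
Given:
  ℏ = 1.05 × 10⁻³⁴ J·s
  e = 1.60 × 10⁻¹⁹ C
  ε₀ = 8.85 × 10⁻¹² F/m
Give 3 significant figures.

2.06 × 10⁵ m/s

One atomic unit of velocity: v_au = e²/(4πε₀ℏ) = 2.19 × 10⁶ m/s.
0.0940 × 2.19 × 10⁶ m/s = 2.06 × 10⁵ m/s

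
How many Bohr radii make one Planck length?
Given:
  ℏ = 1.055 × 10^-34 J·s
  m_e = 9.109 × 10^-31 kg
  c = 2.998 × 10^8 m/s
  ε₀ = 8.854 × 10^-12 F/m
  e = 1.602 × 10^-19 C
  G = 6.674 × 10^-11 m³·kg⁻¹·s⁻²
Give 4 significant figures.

3.051 × 10^-25

Planck length: ℓ_P = √(ℏG/c³) = 1.616 × 10^-35 m
Bohr radius: a₀ = 4πε₀ℏ²/(m_e e²) = 5.297 × 10^-11 m
ratio = 1.616 × 10^-35 / 5.297 × 10^-11 = 3.051 × 10^-25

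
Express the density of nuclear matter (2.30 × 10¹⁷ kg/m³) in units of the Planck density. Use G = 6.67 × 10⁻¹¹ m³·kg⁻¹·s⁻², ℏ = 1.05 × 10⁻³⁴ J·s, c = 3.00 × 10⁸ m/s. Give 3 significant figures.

4.42 × 10⁻⁸⁰

Planck density: ρ_P = c⁵/(ℏG²) = 5.20 × 10⁹⁶ kg/m³.
2.30 × 10¹⁷ / 5.20 × 10⁹⁶ = 4.42 × 10⁻⁸⁰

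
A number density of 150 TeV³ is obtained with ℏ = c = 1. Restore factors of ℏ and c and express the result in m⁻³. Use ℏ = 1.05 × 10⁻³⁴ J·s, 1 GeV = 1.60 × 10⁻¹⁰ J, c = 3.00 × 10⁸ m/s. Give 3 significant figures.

1.97 × 10⁵⁸ m⁻³

Number density is [L]⁻³ = [E]³/(ℏc)³.
1 GeV³ → 1/(ℏc)³ × (1 GeV in J)³ = 1.31 × 10⁴⁷ m⁻³.
Convert the energy scale: 150 TeV³ = 1.50 × 10¹¹ GeV³.
Result: 1.50 × 10¹¹ × 1.31 × 10⁴⁷ = 1.97 × 10⁵⁸ m⁻³.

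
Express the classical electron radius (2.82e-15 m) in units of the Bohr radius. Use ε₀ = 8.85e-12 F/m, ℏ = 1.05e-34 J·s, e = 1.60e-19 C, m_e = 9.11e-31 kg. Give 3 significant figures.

Bohr radius: a₀ = 4πε₀ℏ²/(m_e e²) = 5.26e-11 m.
2.82e-15 / 5.26e-11 = 5.36e-5

5.36e-5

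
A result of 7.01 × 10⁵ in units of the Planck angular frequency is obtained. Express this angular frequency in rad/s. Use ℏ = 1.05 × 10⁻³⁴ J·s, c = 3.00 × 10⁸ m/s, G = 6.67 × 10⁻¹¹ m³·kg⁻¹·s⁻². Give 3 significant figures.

One Planck angular frequency: ω_P = √(c⁵/(ℏG)) = 1.86 × 10⁴³ rad/s.
7.01 × 10⁵ × 1.86 × 10⁴³ rad/s = 1.31 × 10⁴⁹ rad/s

1.31 × 10⁴⁹ rad/s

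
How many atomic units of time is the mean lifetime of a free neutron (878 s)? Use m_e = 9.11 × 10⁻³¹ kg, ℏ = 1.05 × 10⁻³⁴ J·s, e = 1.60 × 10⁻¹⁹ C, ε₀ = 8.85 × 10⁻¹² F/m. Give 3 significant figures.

atomic unit of time: τ_au = (4πε₀)²ℏ³/(m_e e⁴) = 2.40 × 10⁻¹⁷ s.
878 / 2.40 × 10⁻¹⁷ = 3.66 × 10¹⁹

3.66 × 10¹⁹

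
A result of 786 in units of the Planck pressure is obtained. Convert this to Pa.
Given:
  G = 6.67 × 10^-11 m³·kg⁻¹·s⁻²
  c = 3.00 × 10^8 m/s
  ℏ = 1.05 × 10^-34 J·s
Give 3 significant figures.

3.68 × 10^116 Pa

One Planck pressure: p_P = c⁷/(ℏG²) = 4.68 × 10^113 Pa.
786 × 4.68 × 10^113 Pa = 3.68 × 10^116 Pa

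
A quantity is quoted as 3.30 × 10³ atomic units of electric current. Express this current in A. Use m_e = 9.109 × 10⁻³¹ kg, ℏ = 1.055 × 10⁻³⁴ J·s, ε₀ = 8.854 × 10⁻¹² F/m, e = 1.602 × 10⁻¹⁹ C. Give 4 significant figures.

21.82 A

One atomic unit of electric current: I_au = e E_h/ℏ = m_e e⁵/((4πε₀)²ℏ³) = 6.612 × 10⁻³ A.
3.30 × 10³ × 6.612 × 10⁻³ A = 21.82 A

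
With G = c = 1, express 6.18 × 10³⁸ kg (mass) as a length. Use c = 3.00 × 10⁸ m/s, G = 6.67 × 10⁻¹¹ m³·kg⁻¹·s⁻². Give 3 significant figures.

In G = c = 1 units mass has dimensions of length; the conversion factor is G/c².
6.18 × 10³⁸ kg × (G/c²) = 4.58 × 10¹¹ m

4.58 × 10¹¹ m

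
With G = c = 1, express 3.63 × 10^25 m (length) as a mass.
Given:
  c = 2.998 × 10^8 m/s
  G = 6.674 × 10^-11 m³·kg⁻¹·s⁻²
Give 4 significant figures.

4.889 × 10^52 kg

Length → mass via c²/G.
3.63 × 10^25 m × (c²/G) = 4.889 × 10^52 kg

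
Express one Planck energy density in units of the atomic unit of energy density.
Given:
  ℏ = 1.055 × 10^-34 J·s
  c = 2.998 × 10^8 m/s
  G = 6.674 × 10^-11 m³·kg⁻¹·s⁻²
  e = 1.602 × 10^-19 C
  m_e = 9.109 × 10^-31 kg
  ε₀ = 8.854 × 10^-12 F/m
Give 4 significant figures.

Planck energy density: u_P = c⁷/(ℏG²) = 4.632 × 10^113 J/m³
atomic unit of energy density: u_au = E_h/a₀³ = m_e⁴e¹⁰/((4πε₀)⁵ℏ⁸) = 2.929 × 10^13 J/m³
ratio = 4.632 × 10^113 / 2.929 × 10^13 = 1.581 × 10^100

1.581 × 10^100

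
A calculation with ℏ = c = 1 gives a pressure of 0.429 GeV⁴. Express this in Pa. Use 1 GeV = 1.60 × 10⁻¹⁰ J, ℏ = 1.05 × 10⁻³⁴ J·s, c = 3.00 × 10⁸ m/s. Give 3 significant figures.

9.00 × 10³⁶ Pa

Pressure is [E]/[L]³ = [E]⁴/(ℏc)³.
1 GeV⁴ → 1/(ℏc)³ × (1 GeV in J)⁴ = 2.10 × 10³⁷ Pa.
Result: 0.429 × 2.10 × 10³⁷ = 9.00 × 10³⁶ Pa.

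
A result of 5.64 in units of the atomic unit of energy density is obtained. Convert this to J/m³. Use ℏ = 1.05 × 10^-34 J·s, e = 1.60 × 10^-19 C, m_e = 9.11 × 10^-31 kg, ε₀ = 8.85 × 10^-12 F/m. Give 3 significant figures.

1.70 × 10^14 J/m³

One atomic unit of energy density: u_au = E_h/a₀³ = m_e⁴e¹⁰/((4πε₀)⁵ℏ⁸) = 3.01 × 10^13 J/m³.
5.64 × 3.01 × 10^13 J/m³ = 1.70 × 10^14 J/m³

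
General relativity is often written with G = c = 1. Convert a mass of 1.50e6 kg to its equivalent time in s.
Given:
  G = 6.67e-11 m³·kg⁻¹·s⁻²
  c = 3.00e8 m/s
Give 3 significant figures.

3.71e-30 s

Mass → time via G/c³.
1.50e6 kg × (G/c³) = 3.71e-30 s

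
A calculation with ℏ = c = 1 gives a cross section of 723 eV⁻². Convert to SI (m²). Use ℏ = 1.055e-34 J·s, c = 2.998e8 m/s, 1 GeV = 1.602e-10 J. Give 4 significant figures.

2.818e-11 m²

Area is [L]² = [E]⁻²·(ℏc)²; restore (ℏc)².
1 GeV⁻² → (ℏc)² × (1 GeV in J)⁻² = 3.898e-32 m².
Convert the energy scale: 723 eV⁻² = 7.23e20 GeV⁻².
Result: 7.23e20 × 3.898e-32 = 2.818e-11 m².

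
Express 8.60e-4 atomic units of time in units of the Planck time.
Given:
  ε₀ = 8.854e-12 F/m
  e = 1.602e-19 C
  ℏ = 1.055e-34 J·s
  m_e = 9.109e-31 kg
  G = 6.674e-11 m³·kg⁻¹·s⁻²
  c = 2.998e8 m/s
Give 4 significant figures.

atomic unit of time: τ_au = (4πε₀)²ℏ³/(m_e e⁴) = 2.423e-17 s
Planck time: t_P = √(ℏG/c⁵) = 5.392e-44 s
8.60e-4 × 2.423e-17 / 5.392e-44 = 3.865e23

3.865e23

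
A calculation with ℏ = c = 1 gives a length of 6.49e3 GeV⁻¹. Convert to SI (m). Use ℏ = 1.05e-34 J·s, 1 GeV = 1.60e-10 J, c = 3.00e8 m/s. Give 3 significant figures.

1.28e-12 m

A length is [E]⁻¹ in ℏ=c=1; restore one factor of ℏc.
1 GeV⁻¹ → ℏc × (1 GeV in J)⁻¹ = 1.97e-16 m.
Result: 6.49e3 × 1.97e-16 = 1.28e-12 m.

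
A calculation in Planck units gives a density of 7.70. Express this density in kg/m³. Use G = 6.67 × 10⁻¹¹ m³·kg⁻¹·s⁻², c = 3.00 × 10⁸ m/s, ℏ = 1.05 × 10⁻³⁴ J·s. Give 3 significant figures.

4.01 × 10⁹⁷ kg/m³

One Planck density: ρ_P = c⁵/(ℏG²) = 5.20 × 10⁹⁶ kg/m³.
7.70 × 5.20 × 10⁹⁶ kg/m³ = 4.01 × 10⁹⁷ kg/m³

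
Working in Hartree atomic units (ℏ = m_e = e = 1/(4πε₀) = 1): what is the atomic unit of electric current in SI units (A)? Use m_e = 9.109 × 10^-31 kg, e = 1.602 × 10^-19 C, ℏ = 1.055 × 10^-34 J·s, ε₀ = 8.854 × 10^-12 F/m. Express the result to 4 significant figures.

Dimensional analysis gives I_au = e E_h/ℏ = m_e e⁵/((4πε₀)²ℏ³).
E_h = 4.354 × 10^-18 J
e·E_h/ℏ = 6.612 × 10^-3 A

6.612 × 10^-3 A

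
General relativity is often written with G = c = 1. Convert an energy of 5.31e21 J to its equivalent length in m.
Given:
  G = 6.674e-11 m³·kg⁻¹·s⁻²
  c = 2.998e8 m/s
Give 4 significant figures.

Energy → length via G/c⁴.
5.31e21 J × (G/c⁴) = 4.387e-23 m

4.387e-23 m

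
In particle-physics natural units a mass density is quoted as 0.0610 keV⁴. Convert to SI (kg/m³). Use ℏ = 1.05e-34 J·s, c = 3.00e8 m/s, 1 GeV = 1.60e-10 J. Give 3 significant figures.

1.42e-5 kg/m³

Mass density is [E]/(c²[L]³) = [E]⁴/(ℏ³c⁵).
1 GeV⁴ → 1/(ℏ³c⁵) × (1 GeV in J)⁴ = 2.33e20 kg/m³.
Convert the energy scale: 0.0610 keV⁴ = 6.10e-26 GeV⁴.
Result: 6.10e-26 × 2.33e20 = 1.42e-5 kg/m³.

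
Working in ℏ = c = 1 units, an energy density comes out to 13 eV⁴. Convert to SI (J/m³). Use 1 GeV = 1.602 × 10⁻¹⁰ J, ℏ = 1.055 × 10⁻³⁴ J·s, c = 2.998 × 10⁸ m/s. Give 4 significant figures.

[E]/[L]³ = [E]⁴/(ℏc)³; restore (ℏc)⁻³.
1 GeV⁴ → 1/(ℏc)³ × (1 GeV in J)⁴ = 2.082 × 10³⁷ J/m³.
Convert the energy scale: 13 eV⁴ = 1.30 × 10⁻³⁵ GeV⁴.
Result: 1.30 × 10⁻³⁵ × 2.082 × 10³⁷ = 270.6 J/m³.

270.6 J/m³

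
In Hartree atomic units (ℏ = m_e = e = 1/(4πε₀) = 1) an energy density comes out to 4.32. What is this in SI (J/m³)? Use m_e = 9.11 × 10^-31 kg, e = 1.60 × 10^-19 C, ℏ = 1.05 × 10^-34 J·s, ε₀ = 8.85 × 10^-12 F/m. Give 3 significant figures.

1.30 × 10^14 J/m³

One atomic unit of energy density: u_au = E_h/a₀³ = m_e⁴e¹⁰/((4πε₀)⁵ℏ⁸) = 3.01 × 10^13 J/m³.
4.32 × 3.01 × 10^13 J/m³ = 1.30 × 10^14 J/m³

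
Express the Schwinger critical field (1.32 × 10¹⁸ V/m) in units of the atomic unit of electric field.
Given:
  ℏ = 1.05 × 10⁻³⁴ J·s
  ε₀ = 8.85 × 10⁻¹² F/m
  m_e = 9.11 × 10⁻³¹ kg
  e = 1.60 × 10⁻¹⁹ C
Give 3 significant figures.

2.54 × 10⁶

atomic unit of electric field: E_au = E_h/(e a₀) = m_e²e⁵/((4πε₀)³ℏ⁴) = 5.20 × 10¹¹ V/m.
1.32 × 10¹⁸ / 5.20 × 10¹¹ = 2.54 × 10⁶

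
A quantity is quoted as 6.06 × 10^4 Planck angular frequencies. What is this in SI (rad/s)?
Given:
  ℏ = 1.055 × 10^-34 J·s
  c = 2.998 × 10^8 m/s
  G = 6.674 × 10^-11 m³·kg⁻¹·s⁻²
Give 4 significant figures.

1.124 × 10^48 rad/s

One Planck angular frequency: ω_P = √(c⁵/(ℏG)) = 1.855 × 10^43 rad/s.
6.06 × 10^4 × 1.855 × 10^43 rad/s = 1.124 × 10^48 rad/s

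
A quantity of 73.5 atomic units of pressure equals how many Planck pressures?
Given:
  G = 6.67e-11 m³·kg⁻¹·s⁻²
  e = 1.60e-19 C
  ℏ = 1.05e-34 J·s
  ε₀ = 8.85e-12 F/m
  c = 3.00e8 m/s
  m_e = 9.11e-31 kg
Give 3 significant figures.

atomic unit of pressure: P_au = E_h/a₀³ = m_e⁴e¹⁰/((4πε₀)⁵ℏ⁸) = 3.01e13 Pa
Planck pressure: p_P = c⁷/(ℏG²) = 4.68e113 Pa
73.5 × 3.01e13 / 4.68e113 = 4.73e-99

4.73e-99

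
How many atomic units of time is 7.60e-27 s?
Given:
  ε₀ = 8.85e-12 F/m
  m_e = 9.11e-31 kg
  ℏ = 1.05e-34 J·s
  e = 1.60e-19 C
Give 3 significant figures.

3.17e-10

atomic unit of time: τ_au = (4πε₀)²ℏ³/(m_e e⁴) = 2.40e-17 s.
7.60e-27 / 2.40e-17 = 3.17e-10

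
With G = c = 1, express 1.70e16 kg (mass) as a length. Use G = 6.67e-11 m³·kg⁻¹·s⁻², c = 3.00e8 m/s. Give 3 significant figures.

In G = c = 1 units mass has dimensions of length; the conversion factor is G/c².
1.70e16 kg × (G/c²) = 1.26e-11 m

1.26e-11 m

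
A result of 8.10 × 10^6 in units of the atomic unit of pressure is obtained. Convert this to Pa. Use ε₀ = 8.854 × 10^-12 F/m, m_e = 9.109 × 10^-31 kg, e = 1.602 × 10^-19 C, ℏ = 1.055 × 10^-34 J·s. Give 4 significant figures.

2.373 × 10^20 Pa

One atomic unit of pressure: P_au = E_h/a₀³ = m_e⁴e¹⁰/((4πε₀)⁵ℏ⁸) = 2.929 × 10^13 Pa.
8.10 × 10^6 × 2.929 × 10^13 Pa = 2.373 × 10^20 Pa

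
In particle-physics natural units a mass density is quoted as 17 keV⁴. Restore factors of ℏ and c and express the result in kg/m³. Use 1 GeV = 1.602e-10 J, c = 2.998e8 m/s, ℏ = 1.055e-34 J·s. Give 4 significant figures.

Mass density is [E]/(c²[L]³) = [E]⁴/(ℏ³c⁵).
1 GeV⁴ → 1/(ℏ³c⁵) × (1 GeV in J)⁴ = 2.316e20 kg/m³.
Convert the energy scale: 17 keV⁴ = 1.70e-23 GeV⁴.
Result: 1.70e-23 × 2.316e20 = 3.937e-3 kg/m³.

3.937e-3 kg/m³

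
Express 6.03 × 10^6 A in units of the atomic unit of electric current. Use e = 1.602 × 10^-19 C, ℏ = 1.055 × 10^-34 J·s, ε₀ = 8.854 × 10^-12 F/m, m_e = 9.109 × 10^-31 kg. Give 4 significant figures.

9.120 × 10^8

atomic unit of electric current: I_au = e E_h/ℏ = m_e e⁵/((4πε₀)²ℏ³) = 6.612 × 10^-3 A.
6.03 × 10^6 / 6.612 × 10^-3 = 9.120 × 10^8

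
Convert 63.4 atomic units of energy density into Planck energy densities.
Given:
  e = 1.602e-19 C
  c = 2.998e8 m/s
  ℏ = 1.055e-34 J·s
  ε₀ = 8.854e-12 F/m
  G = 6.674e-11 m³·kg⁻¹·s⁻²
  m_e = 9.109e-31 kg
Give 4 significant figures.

4.009e-99

atomic unit of energy density: u_au = E_h/a₀³ = m_e⁴e¹⁰/((4πε₀)⁵ℏ⁸) = 2.929e13 J/m³
Planck energy density: u_P = c⁷/(ℏG²) = 4.632e113 J/m³
63.4 × 2.929e13 / 4.632e113 = 4.009e-99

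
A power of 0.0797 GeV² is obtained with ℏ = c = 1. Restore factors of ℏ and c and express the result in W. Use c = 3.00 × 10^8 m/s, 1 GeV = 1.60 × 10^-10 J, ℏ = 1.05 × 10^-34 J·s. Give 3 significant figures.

Power is [E]/[T] = [E]²/ℏ.
1 GeV² → 1/ℏ × (1 GeV in J)² = 2.44 × 10^14 W.
Result: 0.0797 × 2.44 × 10^14 = 1.94 × 10^13 W.

1.94 × 10^13 W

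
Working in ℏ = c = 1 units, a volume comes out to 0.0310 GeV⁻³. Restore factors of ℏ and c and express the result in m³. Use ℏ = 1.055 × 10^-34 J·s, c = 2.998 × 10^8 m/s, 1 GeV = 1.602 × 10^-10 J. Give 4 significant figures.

2.386 × 10^-49 m³

Volume is [L]³ = [E]⁻³·(ℏc)³.
1 GeV⁻³ → (ℏc)³ × (1 GeV in J)⁻³ = 7.696 × 10^-48 m³.
Result: 0.0310 × 7.696 × 10^-48 = 2.386 × 10^-49 m³.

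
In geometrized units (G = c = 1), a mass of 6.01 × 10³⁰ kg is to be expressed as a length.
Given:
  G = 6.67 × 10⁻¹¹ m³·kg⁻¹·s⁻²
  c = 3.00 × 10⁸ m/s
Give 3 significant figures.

4.45 × 10³ m

In G = c = 1 units mass has dimensions of length; the conversion factor is G/c².
6.01 × 10³⁰ kg × (G/c²) = 4.45 × 10³ m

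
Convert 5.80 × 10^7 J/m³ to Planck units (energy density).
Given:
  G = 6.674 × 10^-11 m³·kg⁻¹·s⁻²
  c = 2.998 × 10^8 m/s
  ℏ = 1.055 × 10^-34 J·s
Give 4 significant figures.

Planck energy density: u_P = c⁷/(ℏG²) = 4.632 × 10^113 J/m³.
5.80 × 10^7 / 4.632 × 10^113 = 1.252 × 10^-106

1.252 × 10^-106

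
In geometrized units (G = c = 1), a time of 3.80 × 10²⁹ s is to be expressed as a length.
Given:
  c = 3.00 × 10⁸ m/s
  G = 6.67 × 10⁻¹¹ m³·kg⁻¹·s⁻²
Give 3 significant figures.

1.14 × 10³⁸ m

Time → length via c.
3.80 × 10²⁹ s × (c) = 1.14 × 10³⁸ m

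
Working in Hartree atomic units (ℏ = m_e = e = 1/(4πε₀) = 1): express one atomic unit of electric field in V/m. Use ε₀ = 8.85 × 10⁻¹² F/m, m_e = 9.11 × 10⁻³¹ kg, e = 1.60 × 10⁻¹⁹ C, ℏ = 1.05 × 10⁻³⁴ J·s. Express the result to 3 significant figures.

The unique combination of the constants set to 1 with dimensions of electric field is E_au = E_h/(e a₀) = m_e²e⁵/((4πε₀)³ℏ⁴).
E_h = 4.38 × 10⁻¹⁸ J
a₀ = 5.26 × 10⁻¹¹ m
E_h/(e·a₀) = 5.20 × 10¹¹ V/m

5.20 × 10¹¹ V/m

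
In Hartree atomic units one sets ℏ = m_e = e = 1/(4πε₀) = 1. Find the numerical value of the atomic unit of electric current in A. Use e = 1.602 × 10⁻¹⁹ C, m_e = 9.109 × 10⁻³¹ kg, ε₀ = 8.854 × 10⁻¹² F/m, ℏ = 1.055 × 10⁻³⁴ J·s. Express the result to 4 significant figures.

6.612 × 10⁻³ A

I_au = e E_h/ℏ = m_e e⁵/((4πε₀)²ℏ³)
E_h = 4.354 × 10⁻¹⁸ J
e·E_h/ℏ = 6.612 × 10⁻³ A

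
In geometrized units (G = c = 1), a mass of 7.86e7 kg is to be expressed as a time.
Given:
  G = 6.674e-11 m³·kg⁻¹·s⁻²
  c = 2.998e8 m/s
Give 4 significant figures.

Mass → time via G/c³.
7.86e7 kg × (G/c³) = 1.947e-28 s

1.947e-28 s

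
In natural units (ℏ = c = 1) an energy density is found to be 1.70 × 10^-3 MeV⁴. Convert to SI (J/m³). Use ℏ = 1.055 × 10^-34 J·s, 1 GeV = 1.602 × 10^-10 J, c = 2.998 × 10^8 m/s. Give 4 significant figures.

3.539 × 10^22 J/m³

[E]/[L]³ = [E]⁴/(ℏc)³; restore (ℏc)⁻³.
1 GeV⁴ → 1/(ℏc)³ × (1 GeV in J)⁴ = 2.082 × 10^37 J/m³.
Convert the energy scale: 1.70 × 10^-3 MeV⁴ = 1.70 × 10^-15 GeV⁴.
Result: 1.70 × 10^-15 × 2.082 × 10^37 = 3.539 × 10^22 J/m³.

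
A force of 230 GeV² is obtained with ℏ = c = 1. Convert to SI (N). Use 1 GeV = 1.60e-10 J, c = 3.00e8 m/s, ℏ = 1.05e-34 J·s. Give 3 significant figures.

1.87e8 N

Force is [E]/[L] = [E]²/(ℏc); restore (ℏc)⁻¹.
1 GeV² → 1/(ℏc) × (1 GeV in J)² = 8.13e5 N.
Result: 230 × 8.13e5 = 1.87e8 N.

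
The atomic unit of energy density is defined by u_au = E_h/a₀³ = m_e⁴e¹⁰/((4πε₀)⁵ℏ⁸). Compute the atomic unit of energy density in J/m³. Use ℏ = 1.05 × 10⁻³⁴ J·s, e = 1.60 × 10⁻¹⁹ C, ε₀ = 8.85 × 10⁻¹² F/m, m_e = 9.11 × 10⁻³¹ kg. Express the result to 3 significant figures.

u_au = E_h/a₀³ = m_e⁴e¹⁰/((4πε₀)⁵ℏ⁸)
E_h = 4.38 × 10⁻¹⁸ J
a₀ = 5.26 × 10⁻¹¹ m
E_h/a₀³ = 3.01 × 10¹³ J/m³

3.01 × 10¹³ J/m³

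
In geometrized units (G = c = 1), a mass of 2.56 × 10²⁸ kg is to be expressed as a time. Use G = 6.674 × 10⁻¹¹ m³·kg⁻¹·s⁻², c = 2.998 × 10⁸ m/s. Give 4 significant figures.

6.341 × 10⁻⁸ s

Mass → time via G/c³.
2.56 × 10²⁸ kg × (G/c³) = 6.341 × 10⁻⁸ s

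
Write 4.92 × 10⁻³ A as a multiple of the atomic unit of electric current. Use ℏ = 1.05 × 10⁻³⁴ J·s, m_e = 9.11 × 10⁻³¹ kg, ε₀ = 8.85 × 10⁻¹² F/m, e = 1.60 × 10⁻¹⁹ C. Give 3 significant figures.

atomic unit of electric current: I_au = e E_h/ℏ = m_e e⁵/((4πε₀)²ℏ³) = 6.67 × 10⁻³ A.
4.92 × 10⁻³ / 6.67 × 10⁻³ = 0.737

0.737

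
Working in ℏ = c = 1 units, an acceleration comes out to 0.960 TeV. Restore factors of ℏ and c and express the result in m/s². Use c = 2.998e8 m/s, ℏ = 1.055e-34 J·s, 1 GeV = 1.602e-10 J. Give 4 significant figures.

Acceleration is [L]/[T]² = c·[E]/ℏ.
1 GeV → c/ℏ × (1 GeV in J) = 4.552e32 m/s².
Convert the energy scale: 0.960 TeV = 960 GeV.
Result: 960 × 4.552e32 = 4.370e35 m/s².

4.370e35 m/s²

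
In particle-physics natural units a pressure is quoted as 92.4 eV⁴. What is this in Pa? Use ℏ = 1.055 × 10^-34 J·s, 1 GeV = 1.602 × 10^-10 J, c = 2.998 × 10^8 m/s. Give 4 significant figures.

Pressure is [E]/[L]³ = [E]⁴/(ℏc)³.
1 GeV⁴ → 1/(ℏc)³ × (1 GeV in J)⁴ = 2.082 × 10^37 Pa.
Convert the energy scale: 92.4 eV⁴ = 9.24 × 10^-35 GeV⁴.
Result: 9.24 × 10^-35 × 2.082 × 10^37 = 1.923 × 10^3 Pa.

1.923 × 10^3 Pa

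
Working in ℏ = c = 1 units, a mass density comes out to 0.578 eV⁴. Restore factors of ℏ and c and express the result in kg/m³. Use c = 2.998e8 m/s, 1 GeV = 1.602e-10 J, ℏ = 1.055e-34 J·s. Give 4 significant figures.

Mass density is [E]/(c²[L]³) = [E]⁴/(ℏ³c⁵).
1 GeV⁴ → 1/(ℏ³c⁵) × (1 GeV in J)⁴ = 2.316e20 kg/m³.
Convert the energy scale: 0.578 eV⁴ = 5.78e-37 GeV⁴.
Result: 5.78e-37 × 2.316e20 = 1.339e-16 kg/m³.

1.339e-16 kg/m³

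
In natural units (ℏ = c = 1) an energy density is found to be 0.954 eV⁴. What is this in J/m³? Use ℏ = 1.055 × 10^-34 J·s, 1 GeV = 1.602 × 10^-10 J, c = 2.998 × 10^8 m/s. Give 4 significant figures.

19.86 J/m³

[E]/[L]³ = [E]⁴/(ℏc)³; restore (ℏc)⁻³.
1 GeV⁴ → 1/(ℏc)³ × (1 GeV in J)⁴ = 2.082 × 10^37 J/m³.
Convert the energy scale: 0.954 eV⁴ = 9.54 × 10^-37 GeV⁴.
Result: 9.54 × 10^-37 × 2.082 × 10^37 = 19.86 J/m³.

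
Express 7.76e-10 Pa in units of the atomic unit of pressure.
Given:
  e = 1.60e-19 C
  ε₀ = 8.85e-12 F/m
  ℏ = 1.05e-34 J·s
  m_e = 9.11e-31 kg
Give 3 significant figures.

2.58e-23

atomic unit of pressure: P_au = E_h/a₀³ = m_e⁴e¹⁰/((4πε₀)⁵ℏ⁸) = 3.01e13 Pa.
7.76e-10 / 3.01e13 = 2.58e-23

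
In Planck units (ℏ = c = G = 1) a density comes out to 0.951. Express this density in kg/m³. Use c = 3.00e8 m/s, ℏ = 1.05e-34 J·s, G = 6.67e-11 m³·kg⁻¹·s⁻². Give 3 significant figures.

One Planck density: ρ_P = c⁵/(ℏG²) = 5.20e96 kg/m³.
0.951 × 5.20e96 kg/m³ = 4.95e96 kg/m³

4.95e96 kg/m³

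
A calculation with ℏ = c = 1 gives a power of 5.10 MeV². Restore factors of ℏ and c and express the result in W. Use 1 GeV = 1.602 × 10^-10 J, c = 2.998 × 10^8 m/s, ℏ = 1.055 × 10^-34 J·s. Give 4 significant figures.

1.241 × 10^9 W

Power is [E]/[T] = [E]²/ℏ.
1 GeV² → 1/ℏ × (1 GeV in J)² = 2.433 × 10^14 W.
Convert the energy scale: 5.10 MeV² = 5.10 × 10^-6 GeV².
Result: 5.10 × 10^-6 × 2.433 × 10^14 = 1.241 × 10^9 W.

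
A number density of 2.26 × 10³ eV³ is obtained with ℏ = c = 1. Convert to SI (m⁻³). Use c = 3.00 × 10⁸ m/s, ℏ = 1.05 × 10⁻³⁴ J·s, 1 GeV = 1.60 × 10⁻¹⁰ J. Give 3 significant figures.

Number density is [L]⁻³ = [E]³/(ℏc)³.
1 GeV³ → 1/(ℏc)³ × (1 GeV in J)³ = 1.31 × 10⁴⁷ m⁻³.
Convert the energy scale: 2.26 × 10³ eV³ = 2.26 × 10⁻²⁴ GeV³.
Result: 2.26 × 10⁻²⁴ × 1.31 × 10⁴⁷ = 2.96 × 10²³ m⁻³.

2.96 × 10²³ m⁻³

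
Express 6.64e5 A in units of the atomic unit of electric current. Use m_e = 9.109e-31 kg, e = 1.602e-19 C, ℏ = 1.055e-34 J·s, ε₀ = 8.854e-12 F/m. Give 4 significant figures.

1.004e8

atomic unit of electric current: I_au = e E_h/ℏ = m_e e⁵/((4πε₀)²ℏ³) = 6.612e-3 A.
6.64e5 / 6.612e-3 = 1.004e8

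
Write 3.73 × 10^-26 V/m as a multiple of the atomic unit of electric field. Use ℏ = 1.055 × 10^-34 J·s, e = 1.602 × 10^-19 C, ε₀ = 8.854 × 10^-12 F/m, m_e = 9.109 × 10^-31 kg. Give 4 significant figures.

7.270 × 10^-38

atomic unit of electric field: E_au = E_h/(e a₀) = m_e²e⁵/((4πε₀)³ℏ⁴) = 5.131 × 10^11 V/m.
3.73 × 10^-26 / 5.131 × 10^11 = 7.270 × 10^-38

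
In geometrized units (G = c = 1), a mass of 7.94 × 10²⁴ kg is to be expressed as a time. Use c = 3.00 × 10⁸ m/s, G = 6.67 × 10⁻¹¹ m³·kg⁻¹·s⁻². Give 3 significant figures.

1.96 × 10⁻¹¹ s

Mass → time via G/c³.
7.94 × 10²⁴ kg × (G/c³) = 1.96 × 10⁻¹¹ s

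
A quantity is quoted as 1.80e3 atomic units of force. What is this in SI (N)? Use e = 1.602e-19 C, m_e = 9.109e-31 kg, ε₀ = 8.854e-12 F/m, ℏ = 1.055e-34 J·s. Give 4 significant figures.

1.480e-4 N

One atomic unit of force: F_au = E_h/a₀ = m_e²e⁶/((4πε₀)³ℏ⁴) = 8.220e-8 N.
1.80e3 × 8.220e-8 N = 1.480e-4 N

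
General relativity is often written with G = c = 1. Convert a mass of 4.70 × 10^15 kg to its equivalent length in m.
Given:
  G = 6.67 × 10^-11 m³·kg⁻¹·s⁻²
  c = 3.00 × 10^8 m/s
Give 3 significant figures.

3.48 × 10^-12 m

In G = c = 1 units mass has dimensions of length; the conversion factor is G/c².
4.70 × 10^15 kg × (G/c²) = 3.48 × 10^-12 m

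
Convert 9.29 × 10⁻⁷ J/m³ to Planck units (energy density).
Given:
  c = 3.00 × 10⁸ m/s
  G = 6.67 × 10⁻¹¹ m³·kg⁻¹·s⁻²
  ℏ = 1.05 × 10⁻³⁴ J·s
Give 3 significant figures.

Planck energy density: u_P = c⁷/(ℏG²) = 4.68 × 10¹¹³ J/m³.
9.29 × 10⁻⁷ / 4.68 × 10¹¹³ = 1.98 × 10⁻¹²⁰

1.98 × 10⁻¹²⁰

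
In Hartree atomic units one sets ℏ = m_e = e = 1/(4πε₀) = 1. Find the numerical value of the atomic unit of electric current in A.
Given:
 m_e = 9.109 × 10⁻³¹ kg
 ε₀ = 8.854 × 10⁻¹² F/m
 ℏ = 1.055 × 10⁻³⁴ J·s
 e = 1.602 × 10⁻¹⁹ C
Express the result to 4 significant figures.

6.612 × 10⁻³ A

I_au = e E_h/ℏ = m_e e⁵/((4πε₀)²ℏ³)
E_h = 4.354 × 10⁻¹⁸ J
e·E_h/ℏ = 6.612 × 10⁻³ A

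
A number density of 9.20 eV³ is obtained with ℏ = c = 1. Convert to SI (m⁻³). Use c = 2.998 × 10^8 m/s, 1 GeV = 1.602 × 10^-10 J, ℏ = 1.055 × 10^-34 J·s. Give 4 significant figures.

Number density is [L]⁻³ = [E]³/(ℏc)³.
1 GeV³ → 1/(ℏc)³ × (1 GeV in J)³ = 1.299 × 10^47 m⁻³.
Convert the energy scale: 9.20 eV³ = 9.20 × 10^-27 GeV³.
Result: 9.20 × 10^-27 × 1.299 × 10^47 = 1.195 × 10^21 m⁻³.

1.195 × 10^21 m⁻³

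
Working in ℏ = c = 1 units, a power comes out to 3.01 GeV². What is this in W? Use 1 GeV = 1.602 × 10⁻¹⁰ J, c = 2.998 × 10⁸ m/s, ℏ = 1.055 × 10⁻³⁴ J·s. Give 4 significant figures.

Power is [E]/[T] = [E]²/ℏ.
1 GeV² → 1/ℏ × (1 GeV in J)² = 2.433 × 10¹⁴ W.
Result: 3.01 × 2.433 × 10¹⁴ = 7.322 × 10¹⁴ W.

7.322 × 10¹⁴ W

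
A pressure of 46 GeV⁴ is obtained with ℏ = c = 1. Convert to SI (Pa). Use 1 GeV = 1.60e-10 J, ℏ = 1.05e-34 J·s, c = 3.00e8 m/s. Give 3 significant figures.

Pressure is [E]/[L]³ = [E]⁴/(ℏc)³.
1 GeV⁴ → 1/(ℏc)³ × (1 GeV in J)⁴ = 2.10e37 Pa.
Result: 46 × 2.10e37 = 9.65e38 Pa.

9.65e38 Pa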